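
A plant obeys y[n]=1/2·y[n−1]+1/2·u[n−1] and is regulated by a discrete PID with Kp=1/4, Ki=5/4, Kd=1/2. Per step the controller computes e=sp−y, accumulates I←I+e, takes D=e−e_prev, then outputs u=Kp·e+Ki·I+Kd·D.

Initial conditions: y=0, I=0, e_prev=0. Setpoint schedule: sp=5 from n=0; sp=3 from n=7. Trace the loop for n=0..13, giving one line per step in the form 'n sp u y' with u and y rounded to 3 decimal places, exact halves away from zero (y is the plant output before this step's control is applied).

(exact arithmetic carried between steps; '≈' marks a value shown rounded to 6 d.p. or computed from one; I and e_prev carry over from the previous line; the table rounds u and y to 3 d.p., halves away from zero)
n=0: y=0, sp=5, e=sp−y=5; I=5, D=e−e_prev=5; u=1/4·5+5/4·5+1/2·5=10; next y=1/2·0+1/2·10=5
n=1: y=5, sp=5, e=sp−y=0; I=5, D=e−e_prev=-5; u=1/4·0+5/4·5+1/2·(-5)=3.75; next y=1/2·5+1/2·3.75=4.375
n=2: y=4.375, sp=5, e=sp−y=0.625; I=5.625, D=e−e_prev=0.625; u=1/4·0.625+5/4·5.625+1/2·0.625=7.5; next y=1/2·4.375+1/2·7.5=5.9375
n=3: y=5.9375, sp=5, e=sp−y=-0.9375; I=4.6875, D=e−e_prev=-1.5625; u=1/4·(-0.9375)+5/4·4.6875+1/2·(-1.5625)=4.84375; next y=1/2·5.9375+1/2·4.84375=5.390625
n=4: y=5.390625, sp=5, e=sp−y=-0.390625; I=4.296875, D=e−e_prev=0.546875; u=1/4·(-0.390625)+5/4·4.296875+1/2·0.546875=5.546875; next y=1/2·5.390625+1/2·5.546875=5.46875
n=5: y=5.46875, sp=5, e=sp−y=-0.46875; I=3.828125, D=e−e_prev=-0.078125; u=1/4·(-0.46875)+5/4·3.828125+1/2·(-0.078125)≈4.628906; next y=1/2·5.46875+1/2·4.628906≈5.048828
n=6: y≈5.048828, sp=5, e=sp−y≈-0.048828; I≈3.779297, D=e−e_prev≈0.419922; u=1/4·(-0.048828)+5/4·3.779297+1/2·0.419922≈4.921875; next y=1/2·5.048828+1/2·4.921875≈4.985352
n=7: y≈4.985352, sp=3, e=sp−y≈-1.985352; I≈1.793945, D=e−e_prev≈-1.936523; u=1/4·(-1.985352)+5/4·1.793945+1/2·(-1.936523)≈0.777832; next y=1/2·4.985352+1/2·0.777832≈2.881592
n=8: y≈2.881592, sp=3, e=sp−y≈0.118408; I≈1.912354, D=e−e_prev≈2.103760; u=1/4·0.118408+5/4·1.912354+1/2·2.103760≈3.471924; next y=1/2·2.881592+1/2·3.471924≈3.176758
n=9: y≈3.176758, sp=3, e=sp−y≈-0.176758; I≈1.735596, D=e−e_prev≈-0.295166; u=1/4·(-0.176758)+5/4·1.735596+1/2·(-0.295166)≈1.977722; next y=1/2·3.176758+1/2·1.977722≈2.577240
n=10: y≈2.577240, sp=3, e=sp−y≈0.422760; I≈2.158356, D=e−e_prev≈0.599518; u=1/4·0.422760+5/4·2.158356+1/2·0.599518≈3.103394; next y=1/2·2.577240+1/2·3.103394≈2.840317
n=11: y≈2.840317, sp=3, e=sp−y≈0.159683; I≈2.318039, D=e−e_prev≈-0.263077; u=1/4·0.159683+5/4·2.318039+1/2·(-0.263077)≈2.805931; next y=1/2·2.840317+1/2·2.805931≈2.823124
n=12: y≈2.823124, sp=3, e=sp−y≈0.176876; I≈2.494915, D=e−e_prev≈0.017193; u=1/4·0.176876+5/4·2.494915+1/2·0.017193≈3.171459; next y=1/2·2.823124+1/2·3.171459≈2.997292
n=13: y≈2.997292, sp=3, e=sp−y≈0.002708; I≈2.497623, D=e−e_prev≈-0.174168; u=1/4·0.002708+5/4·2.497623+1/2·(-0.174168)≈3.035623; next y=1/2·2.997292+1/2·3.035623≈3.016457

0 5 10.000 0.000
1 5 3.750 5.000
2 5 7.500 4.375
3 5 4.844 5.938
4 5 5.547 5.391
5 5 4.629 5.469
6 5 4.922 5.049
7 3 0.778 4.985
8 3 3.472 2.882
9 3 1.978 3.177
10 3 3.103 2.577
11 3 2.806 2.840
12 3 3.171 2.823
13 3 3.036 2.997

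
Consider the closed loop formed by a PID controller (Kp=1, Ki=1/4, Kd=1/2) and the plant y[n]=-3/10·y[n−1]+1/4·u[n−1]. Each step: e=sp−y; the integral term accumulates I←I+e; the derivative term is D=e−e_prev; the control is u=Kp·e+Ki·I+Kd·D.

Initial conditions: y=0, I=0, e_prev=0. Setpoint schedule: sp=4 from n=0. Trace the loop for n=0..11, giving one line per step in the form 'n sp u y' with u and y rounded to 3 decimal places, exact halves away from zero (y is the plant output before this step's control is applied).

0 4 7.000 0.000
1 4 2.938 1.750
2 4 7.071 0.209
3 4 4.631 1.705
4 4 7.805 0.646
5 4 6.170 1.757
6 4 8.585 1.015
7 4 7.514 1.842
8 4 9.369 1.326
9 4 8.697 1.944
10 4 10.139 1.591
11 4 9.748 2.057

(exact arithmetic carried between steps; '≈' marks a value shown rounded to 6 d.p. or computed from one; I and e_prev carry over from the previous line; the table rounds u and y to 3 d.p., halves away from zero)
n=0: y=0, sp=4, e=sp−y=4; I=4, D=e−e_prev=4; u=1·4+1/4·4+1/2·4=7; next y=-3/10·0+1/4·7=1.75
n=1: y=1.75, sp=4, e=sp−y=2.25; I=6.25, D=e−e_prev=-1.75; u=1·2.25+1/4·6.25+1/2·(-1.75)=2.9375; next y=-3/10·1.75+1/4·2.9375=0.209375
n=2: y=0.209375, sp=4, e=sp−y=3.790625; I=10.040625, D=e−e_prev=1.540625; u=1·3.790625+1/4·10.040625+1/2·1.540625≈7.071094; next y=-3/10·0.209375+1/4·7.071094≈1.704961
n=3: y≈1.704961, sp=4, e=sp−y≈2.295039; I≈12.335664, D=e−e_prev≈-1.495586; u=1·2.295039+1/4·12.335664+1/2·(-1.495586)≈4.631162; next y=-3/10·1.704961+1/4·4.631162≈0.646302
n=4: y≈0.646302, sp=4, e=sp−y≈3.353698; I≈15.689362, D=e−e_prev≈1.058659; u=1·3.353698+1/4·15.689362+1/2·1.058659≈7.805368; next y=-3/10·0.646302+1/4·7.805368≈1.757451
n=5: y≈1.757451, sp=4, e=sp−y≈2.242549; I≈17.931911, D=e−e_prev≈-1.111149; u=1·2.242549+1/4·17.931911+1/2·(-1.111149)≈6.169952; next y=-3/10·1.757451+1/4·6.169952≈1.015253
n=6: y≈1.015253, sp=4, e=sp−y≈2.984747; I≈20.916658, D=e−e_prev≈0.742199; u=1·2.984747+1/4·20.916658+1/2·0.742199≈8.585011; next y=-3/10·1.015253+1/4·8.585011≈1.841677
n=7: y≈1.841677, sp=4, e=sp−y≈2.158323; I≈23.074981, D=e−e_prev≈-0.826424; u=1·2.158323+1/4·23.074981+1/2·(-0.826424)≈7.513856; next y=-3/10·1.841677+1/4·7.513856≈1.325961
n=8: y≈1.325961, sp=4, e=sp−y≈2.674039; I≈25.749020, D=e−e_prev≈0.515716; u=1·2.674039+1/4·25.749020+1/2·0.515716≈9.369152; next y=-3/10·1.325961+1/4·9.369152≈1.944500
n=9: y≈1.944500, sp=4, e=sp−y≈2.055500; I≈27.804520, D=e−e_prev≈-0.618539; u=1·2.055500+1/4·27.804520+1/2·(-0.618539)≈8.697361; next y=-3/10·1.944500+1/4·8.697361≈1.590990
n=10: y≈1.590990, sp=4, e=sp−y≈2.409010; I≈30.213530, D=e−e_prev≈0.353509; u=1·2.409010+1/4·30.213530+1/2·0.353509≈10.139147; next y=-3/10·1.590990+1/4·10.139147≈2.057490
n=11: y≈2.057490, sp=4, e=sp−y≈1.942510; I≈32.156040, D=e−e_prev≈-0.466499; u=1·1.942510+1/4·32.156040+1/2·(-0.466499)≈9.748271; next y=-3/10·2.057490+1/4·9.748271≈1.819821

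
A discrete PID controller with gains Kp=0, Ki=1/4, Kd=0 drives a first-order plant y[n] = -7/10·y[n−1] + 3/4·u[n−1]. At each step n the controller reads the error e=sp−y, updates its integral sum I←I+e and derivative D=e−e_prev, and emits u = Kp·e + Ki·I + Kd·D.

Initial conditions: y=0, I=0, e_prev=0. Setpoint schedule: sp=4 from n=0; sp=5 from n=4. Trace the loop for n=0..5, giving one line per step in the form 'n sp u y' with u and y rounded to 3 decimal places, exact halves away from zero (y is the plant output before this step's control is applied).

(exact arithmetic carried between steps; '≈' marks a value shown rounded to 6 d.p. or computed from one; I and e_prev carry over from the previous line; the table rounds u and y to 3 d.p., halves away from zero)
n=0: y=0, sp=4, e=sp−y=4; I=4, D=e−e_prev=4; u=0·4+1/4·4+0·4=1; next y=-7/10·0+3/4·1=0.75
n=1: y=0.75, sp=4, e=sp−y=3.25; I=7.25, D=e−e_prev=-0.75; u=0·3.25+1/4·7.25+0·(-0.75)=1.8125; next y=-7/10·0.75+3/4·1.8125=0.834375
n=2: y=0.834375, sp=4, e=sp−y=3.165625; I=10.415625, D=e−e_prev=-0.084375; u=0·3.165625+1/4·10.415625+0·(-0.084375)≈2.603906; next y=-7/10·0.834375+3/4·2.603906≈1.368867
n=3: y≈1.368867, sp=4, e=sp−y≈2.631133; I≈13.046758, D=e−e_prev≈-0.534492; u=0·2.631133+1/4·13.046758+0·(-0.534492)≈3.261689; next y=-7/10·1.368867+3/4·3.261689≈1.488060
n=4: y≈1.488060, sp=5, e=sp−y≈3.511940; I≈16.558698, D=e−e_prev≈0.880807; u=0·3.511940+1/4·16.558698+0·0.880807≈4.139674; next y=-7/10·1.488060+3/4·4.139674≈2.063114
n=5: y≈2.063114, sp=5, e=sp−y≈2.936886; I≈19.495584, D=e−e_prev≈-0.575054; u=0·2.936886+1/4·19.495584+0·(-0.575054)≈4.873896; next y=-7/10·2.063114+3/4·4.873896≈2.211242

0 4 1.000 0.000
1 4 1.813 0.750
2 4 2.604 0.834
3 4 3.262 1.369
4 5 4.140 1.488
5 5 4.874 2.063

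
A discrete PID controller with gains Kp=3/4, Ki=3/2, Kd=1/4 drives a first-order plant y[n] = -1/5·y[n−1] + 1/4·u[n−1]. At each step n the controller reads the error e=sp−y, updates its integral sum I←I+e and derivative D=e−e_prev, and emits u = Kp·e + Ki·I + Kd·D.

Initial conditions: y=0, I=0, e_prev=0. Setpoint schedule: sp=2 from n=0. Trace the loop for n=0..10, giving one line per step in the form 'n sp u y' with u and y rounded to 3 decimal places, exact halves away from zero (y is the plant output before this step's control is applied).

0 2 5.000 0.000
1 2 4.375 1.250
2 2 6.828 0.844
3 2 6.725 1.538
4 2 8.003 1.373
5 2 8.020 1.726
6 2 8.685 1.660
7 2 8.730 1.839
8 2 9.077 1.815
9 2 9.120 1.906
10 2 9.303 1.899

(exact arithmetic carried between steps; '≈' marks a value shown rounded to 6 d.p. or computed from one; I and e_prev carry over from the previous line; the table rounds u and y to 3 d.p., halves away from zero)
n=0: y=0, sp=2, e=sp−y=2; I=2, D=e−e_prev=2; u=3/4·2+3/2·2+1/4·2=5; next y=-1/5·0+1/4·5=1.25
n=1: y=1.25, sp=2, e=sp−y=0.75; I=2.75, D=e−e_prev=-1.25; u=3/4·0.75+3/2·2.75+1/4·(-1.25)=4.375; next y=-1/5·1.25+1/4·4.375=0.84375
n=2: y=0.84375, sp=2, e=sp−y=1.15625; I=3.90625, D=e−e_prev=0.40625; u=3/4·1.15625+3/2·3.90625+1/4·0.40625=6.828125; next y=-1/5·0.84375+1/4·6.828125≈1.538281
n=3: y≈1.538281, sp=2, e=sp−y≈0.461719; I≈4.367969, D=e−e_prev≈-0.694531; u=3/4·0.461719+3/2·4.367969+1/4·(-0.694531)≈6.724609; next y=-1/5·1.538281+1/4·6.724609≈1.373496
n=4: y≈1.373496, sp=2, e=sp−y≈0.626504; I≈4.994473, D=e−e_prev≈0.164785; u=3/4·0.626504+3/2·4.994473+1/4·0.164785≈8.002783; next y=-1/5·1.373496+1/4·8.002783≈1.725997
n=5: y≈1.725997, sp=2, e=sp−y≈0.274003; I≈5.268476, D=e−e_prev≈-0.352500; u=3/4·0.274003+3/2·5.268476+1/4·(-0.352500)≈8.020092; next y=-1/5·1.725997+1/4·8.020092≈1.659824
n=6: y≈1.659824, sp=2, e=sp−y≈0.340176; I≈5.608653, D=e−e_prev≈0.066173; u=3/4·0.340176+3/2·5.608653+1/4·0.066173≈8.684654; next y=-1/5·1.659824+1/4·8.684654≈1.839199
n=7: y≈1.839199, sp=2, e=sp−y≈0.160801; I≈5.769454, D=e−e_prev≈-0.179375; u=3/4·0.160801+3/2·5.769454+1/4·(-0.179375)≈8.729937; next y=-1/5·1.839199+1/4·8.729937≈1.814645
n=8: y≈1.814645, sp=2, e=sp−y≈0.185355; I≈5.954809, D=e−e_prev≈0.024554; u=3/4·0.185355+3/2·5.954809+1/4·0.024554≈9.077369; next y=-1/5·1.814645+1/4·9.077369≈1.906413
n=9: y≈1.906413, sp=2, e=sp−y≈0.093587; I≈6.048396, D=e−e_prev≈-0.091769; u=3/4·0.093587+3/2·6.048396+1/4·(-0.091769)≈9.119842; next y=-1/5·1.906413+1/4·9.119842≈1.898678
n=10: y≈1.898678, sp=2, e=sp−y≈0.101322; I≈6.149718, D=e−e_prev≈0.007736; u=3/4·0.101322+3/2·6.149718+1/4·0.007736≈9.302503; next y=-1/5·1.898678+1/4·9.302503≈1.945890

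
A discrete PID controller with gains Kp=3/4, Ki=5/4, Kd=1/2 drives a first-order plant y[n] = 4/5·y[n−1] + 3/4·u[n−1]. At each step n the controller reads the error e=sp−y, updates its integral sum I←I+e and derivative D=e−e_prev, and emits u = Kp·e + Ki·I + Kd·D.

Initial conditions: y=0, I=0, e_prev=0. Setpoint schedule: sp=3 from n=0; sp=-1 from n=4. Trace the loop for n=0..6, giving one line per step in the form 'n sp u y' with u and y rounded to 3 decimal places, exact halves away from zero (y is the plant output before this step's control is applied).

0 3 7.500 0.000
1 3 -4.313 5.625
2 3 6.117 1.266
3 3 -4.731 5.600
4 -1 -4.143 0.932
5 -1 1.342 -2.362
6 -1 -2.300 -0.883

(exact arithmetic carried between steps; '≈' marks a value shown rounded to 6 d.p. or computed from one; I and e_prev carry over from the previous line; the table rounds u and y to 3 d.p., halves away from zero)
n=0: y=0, sp=3, e=sp−y=3; I=3, D=e−e_prev=3; u=3/4·3+5/4·3+1/2·3=7.5; next y=4/5·0+3/4·7.5=5.625
n=1: y=5.625, sp=3, e=sp−y=-2.625; I=0.375, D=e−e_prev=-5.625; u=3/4·(-2.625)+5/4·0.375+1/2·(-5.625)=-4.3125; next y=4/5·5.625+3/4·(-4.3125)=1.265625
n=2: y=1.265625, sp=3, e=sp−y=1.734375; I=2.109375, D=e−e_prev=4.359375; u=3/4·1.734375+5/4·2.109375+1/2·4.359375≈6.117188; next y=4/5·1.265625+3/4·6.117188≈5.600391
n=3: y≈5.600391, sp=3, e=sp−y≈-2.600391; I≈-0.491016, D=e−e_prev≈-4.334766; u=3/4·(-2.600391)+5/4·(-0.491016)+1/2·(-4.334766)≈-4.731445; next y=4/5·5.600391+3/4·(-4.731445)≈0.931729
n=4: y≈0.931729, sp=-1, e=sp−y≈-1.931729; I≈-2.422744, D=e−e_prev≈0.668662; u=3/4·(-1.931729)+5/4·(-2.422744)+1/2·0.668662≈-4.142896; next y=4/5·0.931729+3/4·(-4.142896)≈-2.361789
n=5: y≈-2.361789, sp=-1, e=sp−y≈1.361789; I≈-1.060955, D=e−e_prev≈3.293517; u=3/4·1.361789+5/4·(-1.060955)+1/2·3.293517≈1.341906; next y=4/5·(-2.361789)+3/4·1.341906≈-0.883001
n=6: y≈-0.883001, sp=-1, e=sp−y≈-0.116999; I≈-1.177954, D=e−e_prev≈-1.478787; u=3/4·(-0.116999)+5/4·(-1.177954)+1/2·(-1.478787)≈-2.299585; next y=4/5·(-0.883001)+3/4·(-2.299585)≈-2.431090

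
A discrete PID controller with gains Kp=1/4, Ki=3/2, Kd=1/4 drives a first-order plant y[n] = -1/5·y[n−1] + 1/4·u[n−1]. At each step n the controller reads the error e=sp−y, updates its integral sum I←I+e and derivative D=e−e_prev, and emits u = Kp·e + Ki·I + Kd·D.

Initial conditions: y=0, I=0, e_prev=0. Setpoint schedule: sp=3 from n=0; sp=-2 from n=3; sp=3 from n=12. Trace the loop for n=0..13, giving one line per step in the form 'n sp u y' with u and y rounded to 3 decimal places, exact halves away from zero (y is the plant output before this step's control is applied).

(exact arithmetic carried between steps; '≈' marks a value shown rounded to 6 d.p. or computed from one; I and e_prev carry over from the previous line; the table rounds u and y to 3 d.p., halves away from zero)
n=0: y=0, sp=3, e=sp−y=3; I=3, D=e−e_prev=3; u=1/4·3+3/2·3+1/4·3=6; next y=-1/5·0+1/4·6=1.5
n=1: y=1.5, sp=3, e=sp−y=1.5; I=4.5, D=e−e_prev=-1.5; u=1/4·1.5+3/2·4.5+1/4·(-1.5)=6.75; next y=-1/5·1.5+1/4·6.75=1.3875
n=2: y=1.3875, sp=3, e=sp−y=1.6125; I=6.1125, D=e−e_prev=0.1125; u=1/4·1.6125+3/2·6.1125+1/4·0.1125=9.6; next y=-1/5·1.3875+1/4·9.6=2.1225
n=3: y=2.1225, sp=-2, e=sp−y=-4.1225; I=1.99, D=e−e_prev=-5.735; u=1/4·(-4.1225)+3/2·1.99+1/4·(-5.735)=0.520625; next y=-1/5·2.1225+1/4·0.520625≈-0.294344
n=4: y≈-0.294344, sp=-2, e=sp−y≈-1.705656; I≈0.284344, D=e−e_prev≈2.416844; u=1/4·(-1.705656)+3/2·0.284344+1/4·2.416844≈0.604313; next y=-1/5·(-0.294344)+1/4·0.604313≈0.209947
n=5: y≈0.209947, sp=-2, e=sp−y≈-2.209947; I≈-1.925603, D=e−e_prev≈-0.504291; u=1/4·(-2.209947)+3/2·(-1.925603)+1/4·(-0.504291)≈-3.566964; next y=-1/5·0.209947+1/4·(-3.566964)≈-0.933730
n=6: y≈-0.933730, sp=-2, e=sp−y≈-1.066270; I≈-2.991873, D=e−e_prev≈1.143677; u=1/4·(-1.066270)+3/2·(-2.991873)+1/4·1.143677≈-4.468457; next y=-1/5·(-0.933730)+1/4·(-4.468457)≈-0.930368
n=7: y≈-0.930368, sp=-2, e=sp−y≈-1.069632; I≈-4.061505, D=e−e_prev≈-0.003362; u=1/4·(-1.069632)+3/2·(-4.061505)+1/4·(-0.003362)≈-6.360505; next y=-1/5·(-0.930368)+1/4·(-6.360505)≈-1.404053
n=8: y≈-1.404053, sp=-2, e=sp−y≈-0.595947; I≈-4.657452, D=e−e_prev≈0.473684; u=1/4·(-0.595947)+3/2·(-4.657452)+1/4·0.473684≈-7.016743; next y=-1/5·(-1.404053)+1/4·(-7.016743)≈-1.473375
n=9: y≈-1.473375, sp=-2, e=sp−y≈-0.526625; I≈-5.184077, D=e−e_prev≈0.069323; u=1/4·(-0.526625)+3/2·(-5.184077)+1/4·0.069323≈-7.890440; next y=-1/5·(-1.473375)+1/4·(-7.890440)≈-1.677935
n=10: y≈-1.677935, sp=-2, e=sp−y≈-0.322065; I≈-5.506142, D=e−e_prev≈0.204560; u=1/4·(-0.322065)+3/2·(-5.506142)+1/4·0.204560≈-8.288589; next y=-1/5·(-1.677935)+1/4·(-8.288589)≈-1.736560
n=11: y≈-1.736560, sp=-2, e=sp−y≈-0.263440; I≈-5.769581, D=e−e_prev≈0.058625; u=1/4·(-0.263440)+3/2·(-5.769581)+1/4·0.058625≈-8.705576; next y=-1/5·(-1.736560)+1/4·(-8.705576)≈-1.829082
n=12: y≈-1.829082, sp=3, e=sp−y≈4.829082; I≈-0.940499, D=e−e_prev≈5.092522; u=1/4·4.829082+3/2·(-0.940499)+1/4·5.092522≈1.069652; next y=-1/5·(-1.829082)+1/4·1.069652≈0.633229
n=13: y≈0.633229, sp=3, e=sp−y≈2.366771; I≈1.426271, D=e−e_prev≈-2.462311; u=1/4·2.366771+3/2·1.426271+1/4·(-2.462311)≈2.115522; next y=-1/5·0.633229+1/4·2.115522≈0.402235

0 3 6.000 0.000
1 3 6.750 1.500
2 3 9.600 1.388
3 -2 0.521 2.123
4 -2 0.604 -0.294
5 -2 -3.567 0.210
6 -2 -4.468 -0.934
7 -2 -6.361 -0.930
8 -2 -7.017 -1.404
9 -2 -7.890 -1.473
10 -2 -8.289 -1.678
11 -2 -8.706 -1.737
12 3 1.070 -1.829
13 3 2.116 0.633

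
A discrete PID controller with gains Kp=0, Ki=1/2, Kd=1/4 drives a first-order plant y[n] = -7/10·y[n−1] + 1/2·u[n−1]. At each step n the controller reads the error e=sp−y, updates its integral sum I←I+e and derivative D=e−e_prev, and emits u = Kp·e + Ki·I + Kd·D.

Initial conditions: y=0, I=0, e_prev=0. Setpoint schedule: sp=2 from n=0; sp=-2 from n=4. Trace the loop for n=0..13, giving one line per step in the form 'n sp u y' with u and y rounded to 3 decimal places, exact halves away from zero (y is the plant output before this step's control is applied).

(exact arithmetic carried between steps; '≈' marks a value shown rounded to 6 d.p. or computed from one; I and e_prev carry over from the previous line; the table rounds u and y to 3 d.p., halves away from zero)
n=0: y=0, sp=2, e=sp−y=2; I=2, D=e−e_prev=2; u=0·2+1/2·2+1/4·2=1.5; next y=-7/10·0+1/2·1.5=0.75
n=1: y=0.75, sp=2, e=sp−y=1.25; I=3.25, D=e−e_prev=-0.75; u=0·1.25+1/2·3.25+1/4·(-0.75)=1.4375; next y=-7/10·0.75+1/2·1.4375=0.19375
n=2: y=0.19375, sp=2, e=sp−y=1.80625; I=5.05625, D=e−e_prev=0.55625; u=0·1.80625+1/2·5.05625+1/4·0.55625≈2.667188; next y=-7/10·0.19375+1/2·2.667188≈1.197969
n=3: y≈1.197969, sp=2, e=sp−y≈0.802031; I≈5.858281, D=e−e_prev≈-1.004219; u=0·0.802031+1/2·5.858281+1/4·(-1.004219)≈2.678086; next y=-7/10·1.197969+1/2·2.678086≈0.500465
n=4: y≈0.500465, sp=-2, e=sp−y≈-2.500465; I≈3.357816, D=e−e_prev≈-3.302496; u=0·(-2.500465)+1/2·3.357816+1/4·(-3.302496)≈0.853284; next y=-7/10·0.500465+1/2·0.853284≈0.076317
n=5: y≈0.076317, sp=-2, e=sp−y≈-2.076317; I≈1.281500, D=e−e_prev≈0.424148; u=0·(-2.076317)+1/2·1.281500+1/4·0.424148≈0.746787; next y=-7/10·0.076317+1/2·0.746787≈0.319972
n=6: y≈0.319972, sp=-2, e=sp−y≈-2.319972; I≈-1.038472, D=e−e_prev≈-0.243655; u=0·(-2.319972)+1/2·(-1.038472)+1/4·(-0.243655)≈-0.580150; next y=-7/10·0.319972+1/2·(-0.580150)≈-0.514055
n=7: y≈-0.514055, sp=-2, e=sp−y≈-1.485945; I≈-2.524417, D=e−e_prev≈0.834027; u=0·(-1.485945)+1/2·(-2.524417)+1/4·0.834027≈-1.053702; next y=-7/10·(-0.514055)+1/2·(-1.053702)≈-0.167012
n=8: y≈-0.167012, sp=-2, e=sp−y≈-1.832988; I≈-4.357405, D=e−e_prev≈-0.347043; u=0·(-1.832988)+1/2·(-4.357405)+1/4·(-0.347043)≈-2.265463; next y=-7/10·(-0.167012)+1/2·(-2.265463)≈-1.015823
n=9: y≈-1.015823, sp=-2, e=sp−y≈-0.984177; I≈-5.341582, D=e−e_prev≈0.848811; u=0·(-0.984177)+1/2·(-5.341582)+1/4·0.848811≈-2.458588; next y=-7/10·(-1.015823)+1/2·(-2.458588)≈-0.518218
n=10: y≈-0.518218, sp=-2, e=sp−y≈-1.481782; I≈-6.823364, D=e−e_prev≈-0.497605; u=0·(-1.481782)+1/2·(-6.823364)+1/4·(-0.497605)≈-3.536083; next y=-7/10·(-0.518218)+1/2·(-3.536083)≈-1.405289
n=11: y≈-1.405289, sp=-2, e=sp−y≈-0.594711; I≈-7.418075, D=e−e_prev≈0.887071; u=0·(-0.594711)+1/2·(-7.418075)+1/4·0.887071≈-3.487270; next y=-7/10·(-1.405289)+1/2·(-3.487270)≈-0.759933
n=12: y≈-0.759933, sp=-2, e=sp−y≈-1.240067; I≈-8.658142, D=e−e_prev≈-0.645356; u=0·(-1.240067)+1/2·(-8.658142)+1/4·(-0.645356)≈-4.490410; next y=-7/10·(-0.759933)+1/2·(-4.490410)≈-1.713252
n=13: y≈-1.713252, sp=-2, e=sp−y≈-0.286748; I≈-8.944890, D=e−e_prev≈0.953320; u=0·(-0.286748)+1/2·(-8.944890)+1/4·0.953320≈-4.234115; next y=-7/10·(-1.713252)+1/2·(-4.234115)≈-0.917781

0 2 1.500 0.000
1 2 1.438 0.750
2 2 2.667 0.194
3 2 2.678 1.198
4 -2 0.853 0.500
5 -2 0.747 0.076
6 -2 -0.580 0.320
7 -2 -1.054 -0.514
8 -2 -2.265 -0.167
9 -2 -2.459 -1.016
10 -2 -3.536 -0.518
11 -2 -3.487 -1.405
12 -2 -4.490 -0.760
13 -2 -4.234 -1.713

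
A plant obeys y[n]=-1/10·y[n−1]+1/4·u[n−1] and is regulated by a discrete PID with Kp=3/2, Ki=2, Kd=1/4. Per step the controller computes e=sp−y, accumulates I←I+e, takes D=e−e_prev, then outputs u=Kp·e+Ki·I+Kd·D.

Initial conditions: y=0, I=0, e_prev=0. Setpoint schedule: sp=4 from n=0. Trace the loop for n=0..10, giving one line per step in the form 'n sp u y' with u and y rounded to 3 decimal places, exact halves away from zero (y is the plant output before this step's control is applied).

0 4 15.000 0.000
1 4 7.938 3.750
2 4 17.402 1.609
3 4 11.972 4.190
4 4 18.296 2.574
5 4 14.210 4.317
6 4 18.497 3.121
7 4 15.489 4.312
8 4 18.429 3.441
9 4 16.246 4.263
10 4 18.280 3.635

(exact arithmetic carried between steps; '≈' marks a value shown rounded to 6 d.p. or computed from one; I and e_prev carry over from the previous line; the table rounds u and y to 3 d.p., halves away from zero)
n=0: y=0, sp=4, e=sp−y=4; I=4, D=e−e_prev=4; u=3/2·4+2·4+1/4·4=15; next y=-1/10·0+1/4·15=3.75
n=1: y=3.75, sp=4, e=sp−y=0.25; I=4.25, D=e−e_prev=-3.75; u=3/2·0.25+2·4.25+1/4·(-3.75)=7.9375; next y=-1/10·3.75+1/4·7.9375=1.609375
n=2: y=1.609375, sp=4, e=sp−y=2.390625; I=6.640625, D=e−e_prev=2.140625; u=3/2·2.390625+2·6.640625+1/4·2.140625≈17.402344; next y=-1/10·1.609375+1/4·17.402344≈4.189648
n=3: y≈4.189648, sp=4, e=sp−y≈-0.189648; I≈6.450977, D=e−e_prev≈-2.580273; u=3/2·(-0.189648)+2·6.450977+1/4·(-2.580273)≈11.972412; next y=-1/10·4.189648+1/4·11.972412≈2.574138
n=4: y≈2.574138, sp=4, e=sp−y≈1.425862; I≈7.876838, D=e−e_prev≈1.615510; u=3/2·1.425862+2·7.876838+1/4·1.615510≈18.296347; next y=-1/10·2.574138+1/4·18.296347≈4.316673
n=5: y≈4.316673, sp=4, e=sp−y≈-0.316673; I≈7.560165, D=e−e_prev≈-1.742535; u=3/2·(-0.316673)+2·7.560165+1/4·(-1.742535)≈14.209688; next y=-1/10·4.316673+1/4·14.209688≈3.120755
n=6: y≈3.120755, sp=4, e=sp−y≈0.879245; I≈8.439411, D=e−e_prev≈1.195918; u=3/2·0.879245+2·8.439411+1/4·1.195918≈18.496669; next y=-1/10·3.120755+1/4·18.496669≈4.312092
n=7: y≈4.312092, sp=4, e=sp−y≈-0.312092; I≈8.127319, D=e−e_prev≈-1.191337; u=3/2·(-0.312092)+2·8.127319+1/4·(-1.191337)≈15.488666; next y=-1/10·4.312092+1/4·15.488666≈3.440957
n=8: y≈3.440957, sp=4, e=sp−y≈0.559043; I≈8.686362, D=e−e_prev≈0.871135; u=3/2·0.559043+2·8.686362+1/4·0.871135≈18.429071; next y=-1/10·3.440957+1/4·18.429071≈4.263172
n=9: y≈4.263172, sp=4, e=sp−y≈-0.263172; I≈8.423190, D=e−e_prev≈-0.822215; u=3/2·(-0.263172)+2·8.423190+1/4·(-0.822215)≈16.246068; next y=-1/10·4.263172+1/4·16.246068≈3.635200
n=10: y≈3.635200, sp=4, e=sp−y≈0.364800; I≈8.787990, D=e−e_prev≈0.627972; u=3/2·0.364800+2·8.787990+1/4·0.627972≈18.280173; next y=-1/10·3.635200+1/4·18.280173≈4.206523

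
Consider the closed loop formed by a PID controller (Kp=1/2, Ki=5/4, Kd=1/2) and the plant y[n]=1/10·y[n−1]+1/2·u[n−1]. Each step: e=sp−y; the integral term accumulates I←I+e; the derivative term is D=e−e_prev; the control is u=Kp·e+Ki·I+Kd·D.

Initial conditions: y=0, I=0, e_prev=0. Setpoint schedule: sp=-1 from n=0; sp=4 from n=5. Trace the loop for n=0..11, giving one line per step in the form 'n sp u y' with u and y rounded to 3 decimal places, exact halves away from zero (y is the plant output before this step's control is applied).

(exact arithmetic carried between steps; '≈' marks a value shown rounded to 6 d.p. or computed from one; I and e_prev carry over from the previous line; the table rounds u and y to 3 d.p., halves away from zero)
n=0: y=0, sp=-1, e=sp−y=-1; I=-1, D=e−e_prev=-1; u=1/2·(-1)+5/4·(-1)+1/2·(-1)=-2.25; next y=1/10·0+1/2·(-2.25)=-1.125
n=1: y=-1.125, sp=-1, e=sp−y=0.125; I=-0.875, D=e−e_prev=1.125; u=1/2·0.125+5/4·(-0.875)+1/2·1.125=-0.46875; next y=1/10·(-1.125)+1/2·(-0.46875)=-0.346875
n=2: y=-0.346875, sp=-1, e=sp−y=-0.653125; I=-1.528125, D=e−e_prev=-0.778125; u=1/2·(-0.653125)+5/4·(-1.528125)+1/2·(-0.778125)≈-2.625781; next y=1/10·(-0.346875)+1/2·(-2.625781)≈-1.347578
n=3: y≈-1.347578, sp=-1, e=sp−y≈0.347578; I≈-1.180547, D=e−e_prev≈1.000703; u=1/2·0.347578+5/4·(-1.180547)+1/2·1.000703≈-0.801543; next y=1/10·(-1.347578)+1/2·(-0.801543)≈-0.535529
n=4: y≈-0.535529, sp=-1, e=sp−y≈-0.464471; I≈-1.645018, D=e−e_prev≈-0.812049; u=1/2·(-0.464471)+5/4·(-1.645018)+1/2·(-0.812049)≈-2.694532; next y=1/10·(-0.535529)+1/2·(-2.694532)≈-1.400819
n=5: y≈-1.400819, sp=4, e=sp−y≈5.400819; I≈3.755801, D=e−e_prev≈5.865290; u=1/2·5.400819+5/4·3.755801+1/2·5.865290≈10.327806; next y=1/10·(-1.400819)+1/2·10.327806≈5.023821
n=6: y≈5.023821, sp=4, e=sp−y≈-1.023821; I≈2.731980, D=e−e_prev≈-6.424640; u=1/2·(-1.023821)+5/4·2.731980+1/2·(-6.424640)≈-0.309255; next y=1/10·5.023821+1/2·(-0.309255)≈0.347755
n=7: y≈0.347755, sp=4, e=sp−y≈3.652245; I≈6.384226, D=e−e_prev≈4.676066; u=1/2·3.652245+5/4·6.384226+1/2·4.676066≈12.144438; next y=1/10·0.347755+1/2·12.144438≈6.106994
n=8: y≈6.106994, sp=4, e=sp−y≈-2.106994; I≈4.277231, D=e−e_prev≈-5.759240; u=1/2·(-2.106994)+5/4·4.277231+1/2·(-5.759240)≈1.413422; next y=1/10·6.106994+1/2·1.413422≈1.317410
n=9: y≈1.317410, sp=4, e=sp−y≈2.682590; I≈6.959821, D=e−e_prev≈4.789584; u=1/2·2.682590+5/4·6.959821+1/2·4.789584≈12.435863; next y=1/10·1.317410+1/2·12.435863≈6.349672
n=10: y≈6.349672, sp=4, e=sp−y≈-2.349672; I≈4.610148, D=e−e_prev≈-5.032262; u=1/2·(-2.349672)+5/4·4.610148+1/2·(-5.032262)≈2.071718; next y=1/10·6.349672+1/2·2.071718≈1.670826
n=11: y≈1.670826, sp=4, e=sp−y≈2.329174; I≈6.939322, D=e−e_prev≈4.678846; u=1/2·2.329174+5/4·6.939322+1/2·4.678846≈12.178162; next y=1/10·1.670826+1/2·12.178162≈6.256164

0 -1 -2.250 0.000
1 -1 -0.469 -1.125
2 -1 -2.626 -0.347
3 -1 -0.802 -1.348
4 -1 -2.695 -0.536
5 4 10.328 -1.401
6 4 -0.309 5.024
7 4 12.144 0.348
8 4 1.413 6.107
9 4 12.436 1.317
10 4 2.072 6.350
11 4 12.178 1.671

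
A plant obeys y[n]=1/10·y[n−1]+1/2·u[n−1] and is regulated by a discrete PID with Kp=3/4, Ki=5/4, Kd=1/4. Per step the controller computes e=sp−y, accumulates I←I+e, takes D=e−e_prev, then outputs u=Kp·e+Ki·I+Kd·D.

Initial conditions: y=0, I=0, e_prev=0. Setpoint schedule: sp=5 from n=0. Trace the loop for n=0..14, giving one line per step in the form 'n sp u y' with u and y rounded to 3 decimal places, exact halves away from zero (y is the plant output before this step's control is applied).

(exact arithmetic carried between steps; '≈' marks a value shown rounded to 6 d.p. or computed from one; I and e_prev carry over from the previous line; the table rounds u and y to 3 d.p., halves away from zero)
n=0: y=0, sp=5, e=sp−y=5; I=5, D=e−e_prev=5; u=3/4·5+5/4·5+1/4·5=11.25; next y=1/10·0+1/2·11.25=5.625
n=1: y=5.625, sp=5, e=sp−y=-0.625; I=4.375, D=e−e_prev=-5.625; u=3/4·(-0.625)+5/4·4.375+1/4·(-5.625)=3.59375; next y=1/10·5.625+1/2·3.59375=2.359375
n=2: y=2.359375, sp=5, e=sp−y=2.640625; I=7.015625, D=e−e_prev=3.265625; u=3/4·2.640625+5/4·7.015625+1/4·3.265625≈11.566406; next y=1/10·2.359375+1/2·11.566406≈6.019141
n=3: y≈6.019141, sp=5, e=sp−y≈-1.019141; I≈5.996484, D=e−e_prev≈-3.659766; u=3/4·(-1.019141)+5/4·5.996484+1/4·(-3.659766)≈5.816309; next y=1/10·6.019141+1/2·5.816309≈3.510068
n=4: y≈3.510068, sp=5, e=sp−y≈1.489932; I≈7.486416, D=e−e_prev≈2.509072; u=3/4·1.489932+5/4·7.486416+1/4·2.509072≈11.102737; next y=1/10·3.510068+1/2·11.102737≈5.902375
n=5: y≈5.902375, sp=5, e=sp−y≈-0.902375; I≈6.584041, D=e−e_prev≈-2.392307; u=3/4·(-0.902375)+5/4·6.584041+1/4·(-2.392307)≈6.955193; next y=1/10·5.902375+1/2·6.955193≈4.067834
n=6: y≈4.067834, sp=5, e=sp−y≈0.932166; I≈7.516207, D=e−e_prev≈1.834541; u=3/4·0.932166+5/4·7.516207+1/4·1.834541≈10.553018; next y=1/10·4.067834+1/2·10.553018≈5.683293
n=7: y≈5.683293, sp=5, e=sp−y≈-0.683293; I≈6.832914, D=e−e_prev≈-1.615459; u=3/4·(-0.683293)+5/4·6.832914+1/4·(-1.615459)≈7.624809; next y=1/10·5.683293+1/2·7.624809≈4.380734
n=8: y≈4.380734, sp=5, e=sp−y≈0.619266; I≈7.452181, D=e−e_prev≈1.302559; u=3/4·0.619266+5/4·7.452181+1/4·1.302559≈10.105315; next y=1/10·4.380734+1/2·10.105315≈5.490731
n=9: y≈5.490731, sp=5, e=sp−y≈-0.490731; I≈6.961450, D=e−e_prev≈-1.109997; u=3/4·(-0.490731)+5/4·6.961450+1/4·(-1.109997)≈8.056264; next y=1/10·5.490731+1/2·8.056264≈4.577205
n=10: y≈4.577205, sp=5, e=sp−y≈0.422795; I≈7.384244, D=e−e_prev≈0.913526; u=3/4·0.422795+5/4·7.384244+1/4·0.913526≈9.775783; next y=1/10·4.577205+1/2·9.775783≈5.345612
n=11: y≈5.345612, sp=5, e=sp−y≈-0.345612; I≈7.038632, D=e−e_prev≈-0.768407; u=3/4·(-0.345612)+5/4·7.038632+1/4·(-0.768407)≈8.346980; next y=1/10·5.345612+1/2·8.346980≈4.708051
n=12: y≈4.708051, sp=5, e=sp−y≈0.291949; I≈7.330581, D=e−e_prev≈0.637561; u=3/4·0.291949+5/4·7.330581+1/4·0.637561≈9.541578; next y=1/10·4.708051+1/2·9.541578≈5.241594
n=13: y≈5.241594, sp=5, e=sp−y≈-0.241594; I≈7.088987, D=e−e_prev≈-0.533543; u=3/4·(-0.241594)+5/4·7.088987+1/4·(-0.533543)≈8.546652; next y=1/10·5.241594+1/2·8.546652≈4.797485
n=14: y≈4.797485, sp=5, e=sp−y≈0.202515; I≈7.291501, D=e−e_prev≈0.444109; u=3/4·0.202515+5/4·7.291501+1/4·0.444109≈9.377290; next y=1/10·4.797485+1/2·9.377290≈5.168394

0 5 11.250 0.000
1 5 3.594 5.625
2 5 11.566 2.359
3 5 5.816 6.019
4 5 11.103 3.510
5 5 6.955 5.902
6 5 10.553 4.068
7 5 7.625 5.683
8 5 10.105 4.381
9 5 8.056 5.491
10 5 9.776 4.577
11 5 8.347 5.346
12 5 9.542 4.708
13 5 8.547 5.242
14 5 9.377 4.797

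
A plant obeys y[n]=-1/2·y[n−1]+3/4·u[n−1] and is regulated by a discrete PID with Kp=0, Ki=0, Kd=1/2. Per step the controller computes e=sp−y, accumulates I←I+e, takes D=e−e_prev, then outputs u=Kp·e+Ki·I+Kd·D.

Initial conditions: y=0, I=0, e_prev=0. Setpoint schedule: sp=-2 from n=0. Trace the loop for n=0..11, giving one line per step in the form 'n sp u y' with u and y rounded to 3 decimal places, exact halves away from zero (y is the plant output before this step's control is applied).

0 -2 -1.000 0.000
1 -2 0.375 -0.750
2 -2 -0.703 0.656
3 -2 0.756 -0.855
4 -2 -0.925 0.995
5 -2 1.093 -1.191
6 -2 -1.303 1.415
7 -2 1.550 -1.685
8 -2 -1.845 2.005
9 -2 2.196 -2.386
10 -2 -2.613 2.840
11 -2 3.110 -3.380

(exact arithmetic carried between steps; '≈' marks a value shown rounded to 6 d.p. or computed from one; I and e_prev carry over from the previous line; the table rounds u and y to 3 d.p., halves away from zero)
n=0: y=0, sp=-2, e=sp−y=-2; I=-2, D=e−e_prev=-2; u=0·(-2)+0·(-2)+1/2·(-2)=-1; next y=-1/2·0+3/4·(-1)=-0.75
n=1: y=-0.75, sp=-2, e=sp−y=-1.25; I=-3.25, D=e−e_prev=0.75; u=0·(-1.25)+0·(-3.25)+1/2·0.75=0.375; next y=-1/2·(-0.75)+3/4·0.375=0.65625
n=2: y=0.65625, sp=-2, e=sp−y=-2.65625; I=-5.90625, D=e−e_prev=-1.40625; u=0·(-2.65625)+0·(-5.90625)+1/2·(-1.40625)=-0.703125; next y=-1/2·0.65625+3/4·(-0.703125)≈-0.855469
n=3: y≈-0.855469, sp=-2, e=sp−y≈-1.144531; I≈-7.050781, D=e−e_prev≈1.511719; u=0·(-1.144531)+0·(-7.050781)+1/2·1.511719≈0.755859; next y=-1/2·(-0.855469)+3/4·0.755859≈0.994629
n=4: y≈0.994629, sp=-2, e=sp−y≈-2.994629; I≈-10.045410, D=e−e_prev≈-1.850098; u=0·(-2.994629)+0·(-10.045410)+1/2·(-1.850098)≈-0.925049; next y=-1/2·0.994629+3/4·(-0.925049)≈-1.191101
n=5: y≈-1.191101, sp=-2, e=sp−y≈-0.808899; I≈-10.854309, D=e−e_prev≈2.185730; u=0·(-0.808899)+0·(-10.854309)+1/2·2.185730≈1.092865; next y=-1/2·(-1.191101)+3/4·1.092865≈1.415199
n=6: y≈1.415199, sp=-2, e=sp−y≈-3.415199; I≈-14.269508, D=e−e_prev≈-2.606300; u=0·(-3.415199)+0·(-14.269508)+1/2·(-2.606300)≈-1.303150; next y=-1/2·1.415199+3/4·(-1.303150)≈-1.684962
n=7: y≈-1.684962, sp=-2, e=sp−y≈-0.315038; I≈-14.584546, D=e−e_prev≈3.100162; u=0·(-0.315038)+0·(-14.584546)+1/2·3.100162≈1.550081; next y=-1/2·(-1.684962)+3/4·1.550081≈2.005042
n=8: y≈2.005042, sp=-2, e=sp−y≈-4.005042; I≈-18.589588, D=e−e_prev≈-3.690004; u=0·(-4.005042)+0·(-18.589588)+1/2·(-3.690004)≈-1.845002; next y=-1/2·2.005042+3/4·(-1.845002)≈-2.386272
n=9: y≈-2.386272, sp=-2, e=sp−y≈0.386272; I≈-18.203315, D=e−e_prev≈4.391314; u=0·0.386272+0·(-18.203315)+1/2·4.391314≈2.195657; next y=-1/2·(-2.386272)+3/4·2.195657≈2.839879
n=10: y≈2.839879, sp=-2, e=sp−y≈-4.839879; I≈-23.043194, D=e−e_prev≈-5.226151; u=0·(-4.839879)+0·(-23.043194)+1/2·(-5.226151)≈-2.613076; next y=-1/2·2.839879+3/4·(-2.613076)≈-3.379746
n=11: y≈-3.379746, sp=-2, e=sp−y≈1.379746; I≈-21.663448, D=e−e_prev≈6.219625; u=0·1.379746+0·(-21.663448)+1/2·6.219625≈3.109813; next y=-1/2·(-3.379746)+3/4·3.109813≈4.022233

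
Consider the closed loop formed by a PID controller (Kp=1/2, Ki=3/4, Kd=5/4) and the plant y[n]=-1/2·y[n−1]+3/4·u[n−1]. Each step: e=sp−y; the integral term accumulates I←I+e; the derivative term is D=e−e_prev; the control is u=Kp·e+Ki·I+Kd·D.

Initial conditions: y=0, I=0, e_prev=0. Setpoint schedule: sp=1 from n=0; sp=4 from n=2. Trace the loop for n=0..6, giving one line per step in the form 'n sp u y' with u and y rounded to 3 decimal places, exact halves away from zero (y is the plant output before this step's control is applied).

0 1 2.500 0.000
1 1 -2.688 1.875
2 4 18.570 -2.953
3 4 -31.894 15.404
4 4 100.067 -31.622
5 4 -238.208 90.861
6 4 637.120 -224.087

(exact arithmetic carried between steps; '≈' marks a value shown rounded to 6 d.p. or computed from one; I and e_prev carry over from the previous line; the table rounds u and y to 3 d.p., halves away from zero)
n=0: y=0, sp=1, e=sp−y=1; I=1, D=e−e_prev=1; u=1/2·1+3/4·1+5/4·1=2.5; next y=-1/2·0+3/4·2.5=1.875
n=1: y=1.875, sp=1, e=sp−y=-0.875; I=0.125, D=e−e_prev=-1.875; u=1/2·(-0.875)+3/4·0.125+5/4·(-1.875)=-2.6875; next y=-1/2·1.875+3/4·(-2.6875)=-2.953125
n=2: y=-2.953125, sp=4, e=sp−y=6.953125; I=7.078125, D=e−e_prev=7.828125; u=1/2·6.953125+3/4·7.078125+5/4·7.828125≈18.570313; next y=-1/2·(-2.953125)+3/4·18.570313≈15.404297
n=3: y≈15.404297, sp=4, e=sp−y≈-11.404297; I≈-4.326172, D=e−e_prev≈-18.357422; u=1/2·(-11.404297)+3/4·(-4.326172)+5/4·(-18.357422)≈-31.893555; next y=-1/2·15.404297+3/4·(-31.893555)≈-31.622314
n=4: y≈-31.622314, sp=4, e=sp−y≈35.622314; I≈31.296143, D=e−e_prev≈47.026611; u=1/2·35.622314+3/4·31.296143+5/4·47.026611≈100.066528; next y=-1/2·(-31.622314)+3/4·100.066528≈90.861053
n=5: y≈90.861053, sp=4, e=sp−y≈-86.861053; I≈-55.564911, D=e−e_prev≈-122.483368; u=1/2·(-86.861053)+3/4·(-55.564911)+5/4·(-122.483368)≈-238.208420; next y=-1/2·90.861053+3/4·(-238.208420)≈-224.086842
n=6: y≈-224.086842, sp=4, e=sp−y≈228.086842; I≈172.521931, D=e−e_prev≈314.947895; u=1/2·228.086842+3/4·172.521931+5/4·314.947895≈637.119738; next y=-1/2·(-224.086842)+3/4·637.119738≈589.883224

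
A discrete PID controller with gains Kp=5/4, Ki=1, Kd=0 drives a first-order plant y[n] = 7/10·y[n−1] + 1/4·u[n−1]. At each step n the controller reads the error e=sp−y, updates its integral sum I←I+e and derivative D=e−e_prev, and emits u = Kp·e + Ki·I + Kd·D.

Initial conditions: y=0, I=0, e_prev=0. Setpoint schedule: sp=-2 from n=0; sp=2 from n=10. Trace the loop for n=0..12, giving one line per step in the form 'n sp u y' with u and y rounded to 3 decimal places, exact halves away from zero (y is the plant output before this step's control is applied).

0 -2 -4.500 0.000
1 -2 -3.969 -1.125
2 -2 -3.371 -1.780
3 -2 -2.896 -2.088
4 -2 -2.588 -2.186
5 -2 -2.422 -2.177
6 -2 -2.352 -2.130
7 -2 -2.337 -2.079
8 -2 -2.347 -2.039
9 -2 -2.364 -2.014
10 2 6.620 -2.001
11 2 5.547 0.254
12 2 4.344 1.565

(exact arithmetic carried between steps; '≈' marks a value shown rounded to 6 d.p. or computed from one; I and e_prev carry over from the previous line; the table rounds u and y to 3 d.p., halves away from zero)
n=0: y=0, sp=-2, e=sp−y=-2; I=-2, D=e−e_prev=-2; u=5/4·(-2)+1·(-2)+0·(-2)=-4.5; next y=7/10·0+1/4·(-4.5)=-1.125
n=1: y=-1.125, sp=-2, e=sp−y=-0.875; I=-2.875, D=e−e_prev=1.125; u=5/4·(-0.875)+1·(-2.875)+0·1.125=-3.96875; next y=7/10·(-1.125)+1/4·(-3.96875)≈-1.779688
n=2: y≈-1.779688, sp=-2, e=sp−y≈-0.220313; I≈-3.095313, D=e−e_prev≈0.654688; u=5/4·(-0.220313)+1·(-3.095313)+0·0.654688≈-3.370703; next y=7/10·(-1.779688)+1/4·(-3.370703)≈-2.088457
n=3: y≈-2.088457, sp=-2, e=sp−y≈0.088457; I≈-3.006855, D=e−e_prev≈0.308770; u=5/4·0.088457+1·(-3.006855)+0·0.308770≈-2.896284; next y=7/10·(-2.088457)+1/4·(-2.896284)≈-2.185991
n=4: y≈-2.185991, sp=-2, e=sp−y≈0.185991; I≈-2.820865, D=e−e_prev≈0.097534; u=5/4·0.185991+1·(-2.820865)+0·0.097534≈-2.588376; next y=7/10·(-2.185991)+1/4·(-2.588376)≈-2.177288
n=5: y≈-2.177288, sp=-2, e=sp−y≈0.177288; I≈-2.643577, D=e−e_prev≈-0.008703; u=5/4·0.177288+1·(-2.643577)+0·(-0.008703)≈-2.421967; next y=7/10·(-2.177288)+1/4·(-2.421967)≈-2.129593
n=6: y≈-2.129593, sp=-2, e=sp−y≈0.129593; I≈-2.513984, D=e−e_prev≈-0.047694; u=5/4·0.129593+1·(-2.513984)+0·(-0.047694)≈-2.351992; next y=7/10·(-2.129593)+1/4·(-2.351992)≈-2.078713
n=7: y≈-2.078713, sp=-2, e=sp−y≈0.078713; I≈-2.435270, D=e−e_prev≈-0.050880; u=5/4·0.078713+1·(-2.435270)+0·(-0.050880)≈-2.336879; next y=7/10·(-2.078713)+1/4·(-2.336879)≈-2.039319
n=8: y≈-2.039319, sp=-2, e=sp−y≈0.039319; I≈-2.395951, D=e−e_prev≈-0.039394; u=5/4·0.039319+1·(-2.395951)+0·(-0.039394)≈-2.346803; next y=7/10·(-2.039319)+1/4·(-2.346803)≈-2.014224
n=9: y≈-2.014224, sp=-2, e=sp−y≈0.014224; I≈-2.381727, D=e−e_prev≈-0.025095; u=5/4·0.014224+1·(-2.381727)+0·(-0.025095)≈-2.363947; next y=7/10·(-2.014224)+1/4·(-2.363947)≈-2.000944
n=10: y≈-2.000944, sp=2, e=sp−y≈4.000944; I≈1.619216, D=e−e_prev≈3.986720; u=5/4·4.000944+1·1.619216+0·3.986720≈6.620396; next y=7/10·(-2.000944)+1/4·6.620396≈0.254438
n=11: y≈0.254438, sp=2, e=sp−y≈1.745562; I≈3.364778, D=e−e_prev≈-2.255382; u=5/4·1.745562+1·3.364778+0·(-2.255382)≈5.546730; next y=7/10·0.254438+1/4·5.546730≈1.564789
n=12: y≈1.564789, sp=2, e=sp−y≈0.435211; I≈3.799988, D=e−e_prev≈-1.310351; u=5/4·0.435211+1·3.799988+0·(-1.310351)≈4.344002; next y=7/10·1.564789+1/4·4.344002≈2.181353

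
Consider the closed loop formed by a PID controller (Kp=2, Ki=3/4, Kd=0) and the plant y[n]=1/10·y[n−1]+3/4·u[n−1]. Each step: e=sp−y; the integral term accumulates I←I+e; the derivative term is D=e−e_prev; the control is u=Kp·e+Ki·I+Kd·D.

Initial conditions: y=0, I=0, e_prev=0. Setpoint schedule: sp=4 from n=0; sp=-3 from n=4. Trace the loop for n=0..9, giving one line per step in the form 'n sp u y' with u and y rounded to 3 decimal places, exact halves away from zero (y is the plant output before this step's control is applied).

0 4 11.000 0.000
1 4 -8.688 8.250
2 4 26.462 -5.691
3 4 -34.932 19.277
4 -3 54.118 -24.271
5 -3 -101.619 38.162
6 -3 171.549 -72.398
7 -3 -309.407 121.422
8 -3 535.947 -219.913
9 -3 -951.043 379.969

(exact arithmetic carried between steps; '≈' marks a value shown rounded to 6 d.p. or computed from one; I and e_prev carry over from the previous line; the table rounds u and y to 3 d.p., halves away from zero)
n=0: y=0, sp=4, e=sp−y=4; I=4, D=e−e_prev=4; u=2·4+3/4·4+0·4=11; next y=1/10·0+3/4·11=8.25
n=1: y=8.25, sp=4, e=sp−y=-4.25; I=-0.25, D=e−e_prev=-8.25; u=2·(-4.25)+3/4·(-0.25)+0·(-8.25)=-8.6875; next y=1/10·8.25+3/4·(-8.6875)=-5.690625
n=2: y=-5.690625, sp=4, e=sp−y=9.690625; I=9.440625, D=e−e_prev=13.940625; u=2·9.690625+3/4·9.440625+0·13.940625≈26.461719; next y=1/10·(-5.690625)+3/4·26.461719≈19.277227
n=3: y≈19.277227, sp=4, e=sp−y≈-15.277227; I≈-5.836602, D=e−e_prev≈-24.967852; u=2·(-15.277227)+3/4·(-5.836602)+0·(-24.967852)≈-34.931904; next y=1/10·19.277227+3/4·(-34.931904)≈-24.271206
n=4: y≈-24.271206, sp=-3, e=sp−y≈21.271206; I≈15.434604, D=e−e_prev≈36.548432; u=2·21.271206+3/4·15.434604+0·36.548432≈54.118364; next y=1/10·(-24.271206)+3/4·54.118364≈38.161653
n=5: y≈38.161653, sp=-3, e=sp−y≈-41.161653; I≈-25.727049, D=e−e_prev≈-62.432858; u=2·(-41.161653)+3/4·(-25.727049)+0·(-62.432858)≈-101.618591; next y=1/10·38.161653+3/4·(-101.618591)≈-72.397778
n=6: y≈-72.397778, sp=-3, e=sp−y≈69.397778; I≈43.670730, D=e−e_prev≈110.559431; u=2·69.397778+3/4·43.670730+0·110.559431≈171.548604; next y=1/10·(-72.397778)+3/4·171.548604≈121.421675
n=7: y≈121.421675, sp=-3, e=sp−y≈-124.421675; I≈-80.750945, D=e−e_prev≈-193.819454; u=2·(-124.421675)+3/4·(-80.750945)+0·(-193.819454)≈-309.406560; next y=1/10·121.421675+3/4·(-309.406560)≈-219.912752
n=8: y≈-219.912752, sp=-3, e=sp−y≈216.912752; I≈136.161807, D=e−e_prev≈341.334427; u=2·216.912752+3/4·136.161807+0·341.334427≈535.946859; next y=1/10·(-219.912752)+3/4·535.946859≈379.968869
n=9: y≈379.968869, sp=-3, e=sp−y≈-382.968869; I≈-246.807063, D=e−e_prev≈-599.881621; u=2·(-382.968869)+3/4·(-246.807063)+0·(-599.881621)≈-951.043035; next y=1/10·379.968869+3/4·(-951.043035)≈-675.285390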